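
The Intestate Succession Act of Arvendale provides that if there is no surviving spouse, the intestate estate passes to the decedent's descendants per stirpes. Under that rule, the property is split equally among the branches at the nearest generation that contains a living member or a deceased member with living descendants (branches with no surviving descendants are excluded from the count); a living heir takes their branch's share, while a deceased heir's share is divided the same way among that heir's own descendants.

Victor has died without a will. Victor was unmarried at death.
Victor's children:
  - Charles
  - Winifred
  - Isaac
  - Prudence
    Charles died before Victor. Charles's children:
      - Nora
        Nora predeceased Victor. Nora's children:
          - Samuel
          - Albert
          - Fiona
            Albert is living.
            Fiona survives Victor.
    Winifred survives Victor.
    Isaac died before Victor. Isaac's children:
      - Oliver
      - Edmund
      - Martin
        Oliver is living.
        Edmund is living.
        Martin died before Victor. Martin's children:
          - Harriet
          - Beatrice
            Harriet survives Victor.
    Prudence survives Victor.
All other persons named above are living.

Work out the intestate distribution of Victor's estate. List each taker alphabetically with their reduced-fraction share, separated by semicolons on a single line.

Albert 1/12; Beatrice 1/24; Edmund 1/12; Fiona 1/12; Harriet 1/24; Oliver 1/12; Prudence 1/4; Samuel 1/12; Winifred 1/4

There is no surviving spouse, so the entire estate passes to Victor's descendants per stirpes.
The estate is divided into 4 equal shares of 1/4 among Charles, Winifred, Isaac, Prudence.
Charles predeceased; the 1/4 allotted to Charles's branch passes to Charles's issue by representation.
Nora's line is the sole branch at this level, so the full 1/4 passes to Nora's issue by representation.
The 1/4 is divided into 3 equal shares of 1/12 among Samuel, Albert, Fiona.
Samuel is living and takes 1/12.
Albert is living and takes 1/12.
Fiona is living and takes 1/12.
Winifred is living and takes 1/4.
Isaac predeceased; the 1/4 allotted to Isaac's branch passes to Isaac's issue by representation.
The 1/4 is divided into 3 equal shares of 1/12 among Oliver, Edmund, Martin.
Oliver is living and takes 1/12.
Edmund is living and takes 1/12.
Martin predeceased; the 1/12 allotted to Martin's branch passes to Martin's issue by representation.
The 1/12 is divided into 2 equal shares of 1/24 among Harriet, Beatrice.
Harriet is living and takes 1/24.
Beatrice is living and takes 1/24.
Prudence is living and takes 1/4.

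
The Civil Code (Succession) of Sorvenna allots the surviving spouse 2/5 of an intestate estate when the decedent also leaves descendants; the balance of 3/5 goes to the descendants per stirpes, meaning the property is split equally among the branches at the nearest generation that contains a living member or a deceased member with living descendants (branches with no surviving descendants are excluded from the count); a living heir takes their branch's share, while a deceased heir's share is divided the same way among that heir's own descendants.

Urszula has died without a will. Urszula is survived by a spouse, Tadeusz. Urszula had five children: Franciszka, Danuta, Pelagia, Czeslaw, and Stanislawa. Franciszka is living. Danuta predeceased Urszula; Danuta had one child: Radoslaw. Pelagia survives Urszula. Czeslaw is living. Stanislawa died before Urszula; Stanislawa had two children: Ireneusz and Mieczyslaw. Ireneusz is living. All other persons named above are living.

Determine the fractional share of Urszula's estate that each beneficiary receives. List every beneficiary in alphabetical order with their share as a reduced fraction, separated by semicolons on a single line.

Czeslaw 3/25; Franciszka 3/25; Ireneusz 3/50; Mieczyslaw 3/50; Pelagia 3/25; Radoslaw 3/25; Tadeusz 2/5

Tadeusz, as surviving spouse, takes 2/5.
The remaining 3/5 passes to Urszula's descendants per stirpes.
The 3/5 is divided into 5 equal shares of 3/25 among Franciszka, Danuta, Pelagia, Czeslaw, Stanislawa.
Franciszka is living and takes 3/25.
Danuta predeceased; the 3/25 allotted to Danuta's branch passes to Danuta's issue by representation.
Radoslaw is the sole taker at this level and receives the full 3/25.
Pelagia is living and takes 3/25.
Czeslaw is living and takes 3/25.
Stanislawa predeceased; the 3/25 allotted to Stanislawa's branch passes to Stanislawa's issue by representation.
The 3/25 is divided into 2 equal shares of 3/50 among Ireneusz, Mieczyslaw.
Ireneusz is living and takes 3/50.
Mieczyslaw is living and takes 3/50.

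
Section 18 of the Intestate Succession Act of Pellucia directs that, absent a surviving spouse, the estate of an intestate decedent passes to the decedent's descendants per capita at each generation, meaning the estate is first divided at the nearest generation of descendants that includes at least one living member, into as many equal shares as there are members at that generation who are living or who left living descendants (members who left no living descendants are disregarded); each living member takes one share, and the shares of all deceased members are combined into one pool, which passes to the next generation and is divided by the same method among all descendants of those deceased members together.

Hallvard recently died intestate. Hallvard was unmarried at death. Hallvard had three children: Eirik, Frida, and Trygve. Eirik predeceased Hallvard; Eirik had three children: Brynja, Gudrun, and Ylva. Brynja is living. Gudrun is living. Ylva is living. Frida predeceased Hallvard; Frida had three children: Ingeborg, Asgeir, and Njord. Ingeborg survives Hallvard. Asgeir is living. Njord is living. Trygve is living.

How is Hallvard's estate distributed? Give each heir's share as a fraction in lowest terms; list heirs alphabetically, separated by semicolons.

There is no surviving spouse, so the entire estate passes to Hallvard's descendants per capita at each generation.
At generation 1 (Eirik, Frida, Trygve) there are 3 shares of (1)/3 = 1/3 each.
Living: Trygve — each takes 1/3.
Deceased: Eirik and Frida. Their combined 2/3 is pooled and carried to generation 2.
At generation 2 (Brynja, Gudrun, Ylva, Ingeborg, Asgeir, Njord) there are 6 shares of (2/3)/6 = 1/9 each.
Living: Brynja, Gudrun, Ylva, Ingeborg, Asgeir, and Njord — each takes 1/9.

Asgeir 1/9; Brynja 1/9; Gudrun 1/9; Ingeborg 1/9; Njord 1/9; Trygve 1/3; Ylva 1/9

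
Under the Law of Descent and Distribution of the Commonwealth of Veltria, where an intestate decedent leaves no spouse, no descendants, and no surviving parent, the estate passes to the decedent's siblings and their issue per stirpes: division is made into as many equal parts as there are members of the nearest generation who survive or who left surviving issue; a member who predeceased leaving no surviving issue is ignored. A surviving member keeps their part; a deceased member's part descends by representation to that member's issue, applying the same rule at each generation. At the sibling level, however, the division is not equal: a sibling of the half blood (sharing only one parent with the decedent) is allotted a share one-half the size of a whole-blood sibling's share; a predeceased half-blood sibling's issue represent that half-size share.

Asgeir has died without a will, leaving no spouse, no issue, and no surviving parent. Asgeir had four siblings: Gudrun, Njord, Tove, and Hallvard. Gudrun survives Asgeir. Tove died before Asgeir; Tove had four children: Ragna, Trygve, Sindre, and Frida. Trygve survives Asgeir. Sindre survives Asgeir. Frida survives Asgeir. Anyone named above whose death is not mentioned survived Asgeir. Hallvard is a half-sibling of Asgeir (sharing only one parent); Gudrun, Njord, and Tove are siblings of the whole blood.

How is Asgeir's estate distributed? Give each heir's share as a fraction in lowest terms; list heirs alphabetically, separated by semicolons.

Frida 1/14; Gudrun 2/7; Hallvard 1/7; Njord 2/7; Ragna 1/14; Sindre 1/14; Trygve 1/14

No spouse, descendants, or parent survives, so the estate passes to Asgeir's siblings per stirpes.
Half-blood siblings count for one-half the weight of whole-blood siblings at the initial division.
Dividing 1 in proportion to weights (total weight 7/2): Gudrun (weight 1) → 2/7; Njord (weight 1) → 2/7; Tove (weight 1) → 2/7; Hallvard (weight 1/2) → 1/7.
Gudrun is living and takes 2/7.
Njord is living and takes 2/7.
Tove predeceased; the 2/7 allotted to Tove's branch passes to Tove's issue by representation.
The 2/7 is divided into 4 equal shares of 1/14 among Ragna, Trygve, Sindre, Frida.
Ragna is living and takes 1/14.
Trygve is living and takes 1/14.
Sindre is living and takes 1/14.
Frida is living and takes 1/14.
Hallvard is living and takes 1/7.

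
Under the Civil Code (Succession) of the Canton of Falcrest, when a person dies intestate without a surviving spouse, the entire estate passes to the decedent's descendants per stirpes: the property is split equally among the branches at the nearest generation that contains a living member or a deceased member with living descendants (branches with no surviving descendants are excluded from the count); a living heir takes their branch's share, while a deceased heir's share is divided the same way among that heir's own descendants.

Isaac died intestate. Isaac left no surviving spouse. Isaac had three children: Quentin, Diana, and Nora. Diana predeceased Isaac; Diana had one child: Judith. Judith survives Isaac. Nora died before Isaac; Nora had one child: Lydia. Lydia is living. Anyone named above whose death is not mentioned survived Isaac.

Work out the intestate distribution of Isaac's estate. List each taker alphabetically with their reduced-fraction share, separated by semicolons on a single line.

Judith 1/3; Lydia 1/3; Quentin 1/3

There is no surviving spouse, so the entire estate passes to Isaac's descendants per stirpes.
The estate is divided into 3 equal shares of 1/3 among Quentin, Diana, Nora.
Quentin is living and takes 1/3.
Diana predeceased; the 1/3 allotted to Diana's branch passes to Diana's issue by representation.
Judith is the sole taker at this level and receives the full 1/3.
Nora predeceased; the 1/3 allotted to Nora's branch passes to Nora's issue by representation.
Lydia is the sole taker at this level and receives the full 1/3.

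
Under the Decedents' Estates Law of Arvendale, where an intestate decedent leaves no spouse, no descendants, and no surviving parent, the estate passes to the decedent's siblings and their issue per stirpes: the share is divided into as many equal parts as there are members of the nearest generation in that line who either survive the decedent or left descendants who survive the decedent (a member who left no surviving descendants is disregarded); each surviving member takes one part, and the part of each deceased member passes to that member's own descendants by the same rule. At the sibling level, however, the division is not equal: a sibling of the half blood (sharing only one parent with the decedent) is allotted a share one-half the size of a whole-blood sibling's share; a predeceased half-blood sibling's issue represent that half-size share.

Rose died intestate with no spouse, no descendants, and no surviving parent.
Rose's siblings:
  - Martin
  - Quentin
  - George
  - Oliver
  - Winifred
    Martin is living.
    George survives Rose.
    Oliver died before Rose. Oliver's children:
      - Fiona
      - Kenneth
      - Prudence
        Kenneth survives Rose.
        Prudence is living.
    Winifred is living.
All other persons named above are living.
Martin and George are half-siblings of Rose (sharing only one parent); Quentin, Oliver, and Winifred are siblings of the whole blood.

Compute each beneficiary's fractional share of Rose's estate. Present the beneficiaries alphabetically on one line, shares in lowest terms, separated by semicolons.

Fiona 1/12; George 1/8; Kenneth 1/12; Martin 1/8; Prudence 1/12; Quentin 1/4; Winifred 1/4

No spouse, descendants, or parent survives, so the estate passes to Rose's siblings per stirpes.
Half-blood siblings count for one-half the weight of whole-blood siblings at the initial division.
Dividing 1 in proportion to weights (total weight 4): Martin (weight 1/2) → 1/8; Quentin (weight 1) → 1/4; George (weight 1/2) → 1/8; Oliver (weight 1) → 1/4; Winifred (weight 1) → 1/4.
Martin is living and takes 1/8.
Quentin is living and takes 1/4.
George is living and takes 1/8.
Oliver predeceased; the 1/4 allotted to Oliver's branch passes to Oliver's issue by representation.
The 1/4 is divided into 3 equal shares of 1/12 among Fiona, Kenneth, Prudence.
Fiona is living and takes 1/12.
Kenneth is living and takes 1/12.
Prudence is living and takes 1/12.
Winifred is living and takes 1/4.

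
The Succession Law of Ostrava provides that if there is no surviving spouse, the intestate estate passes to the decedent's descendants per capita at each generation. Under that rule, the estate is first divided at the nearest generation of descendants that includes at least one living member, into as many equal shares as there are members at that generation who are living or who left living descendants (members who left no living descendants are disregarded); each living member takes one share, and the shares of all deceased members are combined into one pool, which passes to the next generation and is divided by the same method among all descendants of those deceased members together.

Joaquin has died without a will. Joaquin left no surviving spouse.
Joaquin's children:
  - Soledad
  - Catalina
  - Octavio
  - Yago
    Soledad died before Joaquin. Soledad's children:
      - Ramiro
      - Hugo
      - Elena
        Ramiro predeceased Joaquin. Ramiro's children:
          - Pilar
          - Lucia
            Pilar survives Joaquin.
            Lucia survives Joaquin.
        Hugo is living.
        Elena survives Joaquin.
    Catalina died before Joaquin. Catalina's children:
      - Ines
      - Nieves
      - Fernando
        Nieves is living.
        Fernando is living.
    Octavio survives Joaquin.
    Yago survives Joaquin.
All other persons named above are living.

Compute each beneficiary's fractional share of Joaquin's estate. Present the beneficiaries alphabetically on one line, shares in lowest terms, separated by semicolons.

There is no surviving spouse, so the entire estate passes to Joaquin's descendants per capita at each generation.
At generation 1 (Soledad, Catalina, Octavio, Yago) there are 4 shares of (1)/4 = 1/4 each.
Living: Octavio and Yago — each takes 1/4.
Deceased: Soledad and Catalina. Their combined 1/2 is pooled and carried to generation 2.
At generation 2 (Ramiro, Hugo, Elena, Ines, Nieves, Fernando) there are 6 shares of (1/2)/6 = 1/12 each.
Living: Hugo, Elena, Ines, Nieves, and Fernando — each takes 1/12.
Deceased: Ramiro. That 1/12 share is carried to generation 3.
At generation 3 (Pilar, Lucia) there are 2 shares of (1/12)/2 = 1/24 each.
Living: Pilar and Lucia — each takes 1/24.

Elena 1/12; Fernando 1/12; Hugo 1/12; Ines 1/12; Lucia 1/24; Nieves 1/12; Octavio 1/4; Pilar 1/24; Yago 1/4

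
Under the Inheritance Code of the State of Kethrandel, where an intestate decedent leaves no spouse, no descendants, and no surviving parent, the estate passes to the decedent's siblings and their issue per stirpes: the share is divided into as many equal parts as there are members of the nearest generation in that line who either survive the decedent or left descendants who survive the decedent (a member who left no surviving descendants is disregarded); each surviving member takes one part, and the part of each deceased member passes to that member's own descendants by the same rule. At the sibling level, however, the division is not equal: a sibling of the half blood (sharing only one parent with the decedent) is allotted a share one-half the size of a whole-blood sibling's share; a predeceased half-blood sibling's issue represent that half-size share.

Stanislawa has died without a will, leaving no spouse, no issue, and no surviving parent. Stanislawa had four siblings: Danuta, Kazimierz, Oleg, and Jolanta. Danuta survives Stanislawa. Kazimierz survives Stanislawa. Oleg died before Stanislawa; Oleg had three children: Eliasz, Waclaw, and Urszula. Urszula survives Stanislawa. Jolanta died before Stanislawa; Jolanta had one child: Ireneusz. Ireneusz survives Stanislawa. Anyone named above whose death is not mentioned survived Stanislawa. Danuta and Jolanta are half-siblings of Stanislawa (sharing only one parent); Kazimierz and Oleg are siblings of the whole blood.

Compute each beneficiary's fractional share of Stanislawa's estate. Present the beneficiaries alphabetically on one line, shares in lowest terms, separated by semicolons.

Danuta 1/6; Eliasz 1/9; Ireneusz 1/6; Kazimierz 1/3; Urszula 1/9; Waclaw 1/9

No spouse, descendants, or parent survives, so the estate passes to Stanislawa's siblings per stirpes.
Half-blood siblings count for one-half the weight of whole-blood siblings at the initial division.
Dividing 1 in proportion to weights (total weight 3): Danuta (weight 1/2) → 1/6; Kazimierz (weight 1) → 1/3; Oleg (weight 1) → 1/3; Jolanta (weight 1/2) → 1/6.
Danuta is living and takes 1/6.
Kazimierz is living and takes 1/3.
Oleg predeceased; the 1/3 allotted to Oleg's branch passes to Oleg's issue by representation.
The 1/3 is divided into 3 equal shares of 1/9 among Eliasz, Waclaw, Urszula.
Eliasz is living and takes 1/9.
Waclaw is living and takes 1/9.
Urszula is living and takes 1/9.
Jolanta predeceased; the 1/6 allotted to Jolanta's branch passes to Jolanta's issue by representation.
Ireneusz is the sole taker at this level and receives the full 1/6.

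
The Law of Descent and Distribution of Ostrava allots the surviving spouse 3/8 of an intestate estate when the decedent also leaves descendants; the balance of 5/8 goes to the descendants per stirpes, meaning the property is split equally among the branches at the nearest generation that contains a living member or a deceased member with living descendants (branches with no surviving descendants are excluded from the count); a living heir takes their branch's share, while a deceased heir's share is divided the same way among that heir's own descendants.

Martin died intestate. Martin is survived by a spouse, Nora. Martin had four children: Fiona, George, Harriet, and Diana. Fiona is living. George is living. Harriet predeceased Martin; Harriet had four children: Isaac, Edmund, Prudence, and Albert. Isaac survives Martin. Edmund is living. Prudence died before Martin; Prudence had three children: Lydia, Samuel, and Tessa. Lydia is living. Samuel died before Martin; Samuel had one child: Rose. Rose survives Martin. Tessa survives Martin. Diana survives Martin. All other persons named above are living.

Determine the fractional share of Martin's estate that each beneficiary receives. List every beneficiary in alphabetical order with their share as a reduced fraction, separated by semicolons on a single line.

Albert 5/128; Diana 5/32; Edmund 5/128; Fiona 5/32; George 5/32; Isaac 5/128; Lydia 5/384; Nora 3/8; Rose 5/384; Tessa 5/384

Nora, as surviving spouse, takes 3/8.
The remaining 5/8 passes to Martin's descendants per stirpes.
The 5/8 is divided into 4 equal shares of 5/32 among Fiona, George, Harriet, Diana.
Fiona is living and takes 5/32.
George is living and takes 5/32.
Harriet predeceased; the 5/32 allotted to Harriet's branch passes to Harriet's issue by representation.
The 5/32 is divided into 4 equal shares of 5/128 among Isaac, Edmund, Prudence, Albert.
Isaac is living and takes 5/128.
Edmund is living and takes 5/128.
Prudence predeceased; the 5/128 allotted to Prudence's branch passes to Prudence's issue by representation.
The 5/128 is divided into 3 equal shares of 5/384 among Lydia, Samuel, Tessa.
Lydia is living and takes 5/384.
Samuel predeceased; the 5/384 allotted to Samuel's branch passes to Samuel's issue by representation.
Rose is the sole taker at this level and receives the full 5/384.
Tessa is living and takes 5/384.
Albert is living and takes 5/128.
Diana is living and takes 5/32.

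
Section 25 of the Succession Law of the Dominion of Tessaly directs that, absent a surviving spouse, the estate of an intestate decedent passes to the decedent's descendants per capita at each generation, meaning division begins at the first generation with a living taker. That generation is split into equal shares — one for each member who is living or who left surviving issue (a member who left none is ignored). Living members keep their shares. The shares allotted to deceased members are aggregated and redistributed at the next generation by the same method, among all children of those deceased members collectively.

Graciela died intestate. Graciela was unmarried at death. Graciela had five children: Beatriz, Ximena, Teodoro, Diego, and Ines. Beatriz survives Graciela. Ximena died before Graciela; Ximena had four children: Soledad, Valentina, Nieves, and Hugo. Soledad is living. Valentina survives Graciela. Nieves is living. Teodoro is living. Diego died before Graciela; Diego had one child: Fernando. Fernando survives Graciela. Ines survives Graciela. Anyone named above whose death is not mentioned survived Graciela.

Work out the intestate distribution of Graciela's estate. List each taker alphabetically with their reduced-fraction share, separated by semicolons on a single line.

There is no surviving spouse, so the entire estate passes to Graciela's descendants per capita at each generation.
At generation 1 (Beatriz, Ximena, Teodoro, Diego, Ines) there are 5 shares of (1)/5 = 1/5 each.
Living: Beatriz, Teodoro, and Ines — each takes 1/5.
Deceased: Ximena and Diego. Their combined 2/5 is pooled and carried to generation 2.
At generation 2 (Soledad, Valentina, Nieves, Hugo, Fernando) there are 5 shares of (2/5)/5 = 2/25 each.
Living: Soledad, Valentina, Nieves, Hugo, and Fernando — each takes 2/25.

Beatriz 1/5; Fernando 2/25; Hugo 2/25; Ines 1/5; Nieves 2/25; Soledad 2/25; Teodoro 1/5; Valentina 2/25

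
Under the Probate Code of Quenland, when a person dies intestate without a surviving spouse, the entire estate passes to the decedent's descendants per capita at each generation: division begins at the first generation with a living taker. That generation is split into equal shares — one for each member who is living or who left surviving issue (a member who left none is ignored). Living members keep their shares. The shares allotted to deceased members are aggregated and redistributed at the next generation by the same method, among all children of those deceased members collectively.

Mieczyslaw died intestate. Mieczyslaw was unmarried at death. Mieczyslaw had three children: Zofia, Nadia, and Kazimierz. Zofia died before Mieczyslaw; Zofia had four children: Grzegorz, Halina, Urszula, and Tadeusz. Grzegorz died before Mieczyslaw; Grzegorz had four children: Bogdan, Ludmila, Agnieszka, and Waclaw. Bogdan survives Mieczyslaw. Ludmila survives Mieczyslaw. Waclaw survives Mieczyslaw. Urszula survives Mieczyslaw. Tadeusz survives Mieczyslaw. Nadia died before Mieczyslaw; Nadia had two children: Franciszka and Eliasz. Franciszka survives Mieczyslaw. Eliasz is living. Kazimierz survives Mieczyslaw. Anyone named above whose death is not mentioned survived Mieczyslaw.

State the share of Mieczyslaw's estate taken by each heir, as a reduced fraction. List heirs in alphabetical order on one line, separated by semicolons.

Agnieszka 1/36; Bogdan 1/36; Eliasz 1/9; Franciszka 1/9; Halina 1/9; Kazimierz 1/3; Ludmila 1/36; Tadeusz 1/9; Urszula 1/9; Waclaw 1/36

There is no surviving spouse, so the entire estate passes to Mieczyslaw's descendants per capita at each generation.
At generation 1 (Zofia, Nadia, Kazimierz) there are 3 shares of (1)/3 = 1/3 each.
Living: Kazimierz — each takes 1/3.
Deceased: Zofia and Nadia. Their combined 2/3 is pooled and carried to generation 2.
At generation 2 (Grzegorz, Halina, Urszula, Tadeusz, Franciszka, Eliasz) there are 6 shares of (2/3)/6 = 1/9 each.
Living: Halina, Urszula, Tadeusz, Franciszka, and Eliasz — each takes 1/9.
Deceased: Grzegorz. That 1/9 share is carried to generation 3.
At generation 3 (Bogdan, Ludmila, Agnieszka, Waclaw) there are 4 shares of (1/9)/4 = 1/36 each.
Living: Bogdan, Ludmila, Agnieszka, and Waclaw — each takes 1/36.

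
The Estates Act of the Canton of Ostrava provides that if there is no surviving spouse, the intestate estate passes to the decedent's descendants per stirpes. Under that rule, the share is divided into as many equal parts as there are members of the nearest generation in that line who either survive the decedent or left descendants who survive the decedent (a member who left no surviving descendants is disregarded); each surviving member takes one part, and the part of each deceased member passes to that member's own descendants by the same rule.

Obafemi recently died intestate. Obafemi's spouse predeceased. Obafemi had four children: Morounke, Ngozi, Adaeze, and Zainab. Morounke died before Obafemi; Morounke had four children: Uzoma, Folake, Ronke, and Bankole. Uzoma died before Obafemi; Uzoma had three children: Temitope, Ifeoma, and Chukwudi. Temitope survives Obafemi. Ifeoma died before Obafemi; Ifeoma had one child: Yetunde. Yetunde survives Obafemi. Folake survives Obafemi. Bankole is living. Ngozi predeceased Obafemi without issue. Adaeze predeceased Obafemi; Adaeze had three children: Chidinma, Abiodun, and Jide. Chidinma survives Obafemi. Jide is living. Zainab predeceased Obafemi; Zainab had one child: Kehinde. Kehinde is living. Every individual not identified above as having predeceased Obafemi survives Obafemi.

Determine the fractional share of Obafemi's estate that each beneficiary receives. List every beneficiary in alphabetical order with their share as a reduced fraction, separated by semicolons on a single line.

There is no surviving spouse, so the entire estate passes to Obafemi's descendants per stirpes.
Ngozi left no surviving issue, so that branch lapses and is disregarded.
The estate is divided into 3 equal shares of 1/3 among Morounke, Adaeze, Zainab.
Morounke predeceased; the 1/3 allotted to Morounke's branch passes to Morounke's issue by representation.
The 1/3 is divided into 4 equal shares of 1/12 among Uzoma, Folake, Ronke, Bankole.
Uzoma predeceased; the 1/12 allotted to Uzoma's branch passes to Uzoma's issue by representation.
The 1/12 is divided into 3 equal shares of 1/36 among Temitope, Ifeoma, Chukwudi.
Temitope is living and takes 1/36.
Ifeoma predeceased; the 1/36 allotted to Ifeoma's branch passes to Ifeoma's issue by representation.
Yetunde is the sole taker at this level and receives the full 1/36.
Chukwudi is living and takes 1/36.
Folake is living and takes 1/12.
Ronke is living and takes 1/12.
Bankole is living and takes 1/12.
Adaeze predeceased; the 1/3 allotted to Adaeze's branch passes to Adaeze's issue by representation.
The 1/3 is divided into 3 equal shares of 1/9 among Chidinma, Abiodun, Jide.
Chidinma is living and takes 1/9.
Abiodun is living and takes 1/9.
Jide is living and takes 1/9.
Zainab predeceased; the 1/3 allotted to Zainab's branch passes to Zainab's issue by representation.
Kehinde is the sole taker at this level and receives the full 1/3.

Abiodun 1/9; Bankole 1/12; Chidinma 1/9; Chukwudi 1/36; Folake 1/12; Jide 1/9; Kehinde 1/3; Ronke 1/12; Temitope 1/36; Yetunde 1/36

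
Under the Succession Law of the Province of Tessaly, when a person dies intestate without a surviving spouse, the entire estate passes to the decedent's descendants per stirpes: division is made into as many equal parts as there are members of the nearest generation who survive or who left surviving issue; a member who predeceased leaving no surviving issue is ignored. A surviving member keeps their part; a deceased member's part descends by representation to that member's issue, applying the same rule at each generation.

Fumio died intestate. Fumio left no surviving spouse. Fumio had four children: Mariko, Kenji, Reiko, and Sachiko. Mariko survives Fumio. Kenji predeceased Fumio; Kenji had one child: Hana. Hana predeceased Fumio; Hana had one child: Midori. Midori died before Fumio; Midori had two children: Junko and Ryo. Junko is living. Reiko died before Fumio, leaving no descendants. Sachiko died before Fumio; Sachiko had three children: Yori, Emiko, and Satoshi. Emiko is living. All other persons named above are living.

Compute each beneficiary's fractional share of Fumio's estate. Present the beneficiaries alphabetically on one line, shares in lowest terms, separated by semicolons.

There is no surviving spouse, so the entire estate passes to Fumio's descendants per stirpes.
Reiko left no surviving issue, so that branch lapses and is disregarded.
The estate is divided into 3 equal shares of 1/3 among Mariko, Kenji, Sachiko.
Mariko is living and takes 1/3.
Kenji predeceased; the 1/3 allotted to Kenji's branch passes to Kenji's issue by representation.
Hana's line is the sole branch at this level, so the full 1/3 passes to Hana's issue by representation.
Midori's line is the sole branch at this level, so the full 1/3 passes to Midori's issue by representation.
The 1/3 is divided into 2 equal shares of 1/6 among Junko, Ryo.
Junko is living and takes 1/6.
Ryo is living and takes 1/6.
Sachiko predeceased; the 1/3 allotted to Sachiko's branch passes to Sachiko's issue by representation.
The 1/3 is divided into 3 equal shares of 1/9 among Yori, Emiko, Satoshi.
Yori is living and takes 1/9.
Emiko is living and takes 1/9.
Satoshi is living and takes 1/9.

Emiko 1/9; Junko 1/6; Mariko 1/3; Ryo 1/6; Satoshi 1/9; Yori 1/9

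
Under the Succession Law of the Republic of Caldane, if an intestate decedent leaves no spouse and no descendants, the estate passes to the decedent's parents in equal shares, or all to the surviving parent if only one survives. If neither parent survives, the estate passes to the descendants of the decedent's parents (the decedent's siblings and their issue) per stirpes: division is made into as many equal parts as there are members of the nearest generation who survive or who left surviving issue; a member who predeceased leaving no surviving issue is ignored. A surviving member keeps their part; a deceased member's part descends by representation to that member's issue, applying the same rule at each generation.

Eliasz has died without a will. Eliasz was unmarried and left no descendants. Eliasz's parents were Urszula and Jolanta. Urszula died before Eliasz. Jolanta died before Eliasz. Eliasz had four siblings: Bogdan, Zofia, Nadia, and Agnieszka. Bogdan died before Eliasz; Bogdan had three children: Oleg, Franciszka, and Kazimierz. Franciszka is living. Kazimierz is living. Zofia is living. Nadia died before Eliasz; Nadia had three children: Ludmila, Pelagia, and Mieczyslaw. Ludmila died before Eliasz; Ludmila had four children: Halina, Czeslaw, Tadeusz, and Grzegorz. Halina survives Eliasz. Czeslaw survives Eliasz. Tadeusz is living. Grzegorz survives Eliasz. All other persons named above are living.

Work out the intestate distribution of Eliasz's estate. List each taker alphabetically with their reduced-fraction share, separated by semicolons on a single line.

Neither parent survives and there are no descendants, so the estate passes to Eliasz's siblings and their issue per stirpes.
The estate is divided into 4 equal shares of 1/4 among Bogdan, Zofia, Nadia, Agnieszka.
Bogdan predeceased; the 1/4 allotted to Bogdan's branch passes to Bogdan's issue by representation.
The 1/4 is divided into 3 equal shares of 1/12 among Oleg, Franciszka, Kazimierz.
Oleg is living and takes 1/12.
Franciszka is living and takes 1/12.
Kazimierz is living and takes 1/12.
Zofia is living and takes 1/4.
Nadia predeceased; the 1/4 allotted to Nadia's branch passes to Nadia's issue by representation.
The 1/4 is divided into 3 equal shares of 1/12 among Ludmila, Pelagia, Mieczyslaw.
Ludmila predeceased; the 1/12 allotted to Ludmila's branch passes to Ludmila's issue by representation.
The 1/12 is divided into 4 equal shares of 1/48 among Halina, Czeslaw, Tadeusz, Grzegorz.
Halina is living and takes 1/48.
Czeslaw is living and takes 1/48.
Tadeusz is living and takes 1/48.
Grzegorz is living and takes 1/48.
Pelagia is living and takes 1/12.
Mieczyslaw is living and takes 1/12.
Agnieszka is living and takes 1/4.

Agnieszka 1/4; Czeslaw 1/48; Franciszka 1/12; Grzegorz 1/48; Halina 1/48; Kazimierz 1/12; Mieczyslaw 1/12; Oleg 1/12; Pelagia 1/12; Tadeusz 1/48; Zofia 1/4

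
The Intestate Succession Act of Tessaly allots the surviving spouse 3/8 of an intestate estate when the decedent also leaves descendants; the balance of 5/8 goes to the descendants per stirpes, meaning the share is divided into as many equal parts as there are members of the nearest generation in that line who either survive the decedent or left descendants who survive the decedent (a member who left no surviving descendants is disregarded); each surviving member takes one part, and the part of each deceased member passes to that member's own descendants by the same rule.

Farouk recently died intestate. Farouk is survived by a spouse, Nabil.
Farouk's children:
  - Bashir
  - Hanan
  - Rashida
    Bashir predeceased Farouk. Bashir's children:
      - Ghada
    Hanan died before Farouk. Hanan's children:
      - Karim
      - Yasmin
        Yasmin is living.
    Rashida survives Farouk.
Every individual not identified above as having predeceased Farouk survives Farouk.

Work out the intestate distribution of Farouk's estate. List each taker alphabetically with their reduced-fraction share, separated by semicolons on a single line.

Ghada 5/24; Karim 5/48; Nabil 3/8; Rashida 5/24; Yasmin 5/48

Nabil, as surviving spouse, takes 3/8.
The remaining 5/8 passes to Farouk's descendants per stirpes.
The 5/8 is divided into 3 equal shares of 5/24 among Bashir, Hanan, Rashida.
Bashir predeceased; the 5/24 allotted to Bashir's branch passes to Bashir's issue by representation.
Ghada is the sole taker at this level and receives the full 5/24.
Hanan predeceased; the 5/24 allotted to Hanan's branch passes to Hanan's issue by representation.
The 5/24 is divided into 2 equal shares of 5/48 among Karim, Yasmin.
Karim is living and takes 5/48.
Yasmin is living and takes 5/48.
Rashida is living and takes 5/24.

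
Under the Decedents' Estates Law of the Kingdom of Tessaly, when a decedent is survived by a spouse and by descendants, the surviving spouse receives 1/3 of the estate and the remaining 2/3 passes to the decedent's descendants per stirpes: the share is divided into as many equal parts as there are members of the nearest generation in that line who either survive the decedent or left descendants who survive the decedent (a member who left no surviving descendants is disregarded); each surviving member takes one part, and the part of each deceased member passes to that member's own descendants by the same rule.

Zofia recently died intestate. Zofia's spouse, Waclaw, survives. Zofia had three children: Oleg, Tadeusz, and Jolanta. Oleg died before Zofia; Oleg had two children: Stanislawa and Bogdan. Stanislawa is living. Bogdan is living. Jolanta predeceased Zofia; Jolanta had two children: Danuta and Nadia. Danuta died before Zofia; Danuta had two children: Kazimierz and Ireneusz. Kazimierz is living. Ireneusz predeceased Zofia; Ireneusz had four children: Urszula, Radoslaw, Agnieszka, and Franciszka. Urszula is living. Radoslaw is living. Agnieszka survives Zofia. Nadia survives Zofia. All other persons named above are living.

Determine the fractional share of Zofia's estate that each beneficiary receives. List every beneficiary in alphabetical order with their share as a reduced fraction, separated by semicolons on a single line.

Waclaw, as surviving spouse, takes 1/3.
The remaining 2/3 passes to Zofia's descendants per stirpes.
The 2/3 is divided into 3 equal shares of 2/9 among Oleg, Tadeusz, Jolanta.
Oleg predeceased; the 2/9 allotted to Oleg's branch passes to Oleg's issue by representation.
The 2/9 is divided into 2 equal shares of 1/9 among Stanislawa, Bogdan.
Stanislawa is living and takes 1/9.
Bogdan is living and takes 1/9.
Tadeusz is living and takes 2/9.
Jolanta predeceased; the 2/9 allotted to Jolanta's branch passes to Jolanta's issue by representation.
The 2/9 is divided into 2 equal shares of 1/9 among Danuta, Nadia.
Danuta predeceased; the 1/9 allotted to Danuta's branch passes to Danuta's issue by representation.
The 1/9 is divided into 2 equal shares of 1/18 among Kazimierz, Ireneusz.
Kazimierz is living and takes 1/18.
Ireneusz predeceased; the 1/18 allotted to Ireneusz's branch passes to Ireneusz's issue by representation.
The 1/18 is divided into 4 equal shares of 1/72 among Urszula, Radoslaw, Agnieszka, Franciszka.
Urszula is living and takes 1/72.
Radoslaw is living and takes 1/72.
Agnieszka is living and takes 1/72.
Franciszka is living and takes 1/72.
Nadia is living and takes 1/9.

Agnieszka 1/72; Bogdan 1/9; Franciszka 1/72; Kazimierz 1/18; Nadia 1/9; Radoslaw 1/72; Stanislawa 1/9; Tadeusz 2/9; Urszula 1/72; Waclaw 1/3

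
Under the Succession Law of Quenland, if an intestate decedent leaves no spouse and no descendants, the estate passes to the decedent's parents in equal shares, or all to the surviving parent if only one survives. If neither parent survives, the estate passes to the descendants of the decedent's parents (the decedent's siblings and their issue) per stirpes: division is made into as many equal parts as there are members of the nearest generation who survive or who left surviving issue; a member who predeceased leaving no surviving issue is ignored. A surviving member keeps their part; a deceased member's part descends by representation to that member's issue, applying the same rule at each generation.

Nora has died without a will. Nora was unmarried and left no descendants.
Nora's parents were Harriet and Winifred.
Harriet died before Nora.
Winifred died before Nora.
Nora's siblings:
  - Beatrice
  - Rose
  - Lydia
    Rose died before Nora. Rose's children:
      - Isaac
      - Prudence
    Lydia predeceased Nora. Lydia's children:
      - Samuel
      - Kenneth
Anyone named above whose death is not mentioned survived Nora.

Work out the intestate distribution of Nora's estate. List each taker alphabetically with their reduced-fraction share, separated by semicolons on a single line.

Beatrice 1/3; Isaac 1/6; Kenneth 1/6; Prudence 1/6; Samuel 1/6

Neither parent survives and there are no descendants, so the estate passes to Nora's siblings and their issue per stirpes.
The estate is divided into 3 equal shares of 1/3 among Beatrice, Rose, Lydia.
Beatrice is living and takes 1/3.
Rose predeceased; the 1/3 allotted to Rose's branch passes to Rose's issue by representation.
The 1/3 is divided into 2 equal shares of 1/6 among Isaac, Prudence.
Isaac is living and takes 1/6.
Prudence is living and takes 1/6.
Lydia predeceased; the 1/3 allotted to Lydia's branch passes to Lydia's issue by representation.
The 1/3 is divided into 2 equal shares of 1/6 among Samuel, Kenneth.
Samuel is living and takes 1/6.
Kenneth is living and takes 1/6.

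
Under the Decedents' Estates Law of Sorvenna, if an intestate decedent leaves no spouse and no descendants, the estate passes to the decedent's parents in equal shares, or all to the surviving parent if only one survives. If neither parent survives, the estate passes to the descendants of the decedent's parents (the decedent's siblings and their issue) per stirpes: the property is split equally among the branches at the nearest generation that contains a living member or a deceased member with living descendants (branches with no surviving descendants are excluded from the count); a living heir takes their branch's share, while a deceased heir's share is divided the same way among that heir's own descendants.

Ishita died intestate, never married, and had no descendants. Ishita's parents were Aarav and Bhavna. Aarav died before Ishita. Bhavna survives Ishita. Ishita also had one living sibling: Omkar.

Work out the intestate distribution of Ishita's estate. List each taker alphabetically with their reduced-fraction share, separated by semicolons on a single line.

Bhavna 1

Only one parent, Bhavna, survives, so Bhavna takes the entire estate. The siblings take nothing because a surviving parent has priority.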